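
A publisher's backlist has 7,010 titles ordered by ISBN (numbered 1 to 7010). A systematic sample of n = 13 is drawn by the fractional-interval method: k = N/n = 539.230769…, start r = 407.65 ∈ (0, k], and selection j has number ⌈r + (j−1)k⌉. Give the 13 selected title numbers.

j=1: r + 0k = 407.65 → ⌈·⌉ = 408
j=2: r + 1k = 946.880769… → ⌈·⌉ = 947
j=3: r + 2k = 1486.111538… → ⌈·⌉ = 1487
j=4: r + 3k = 2025.342307… → ⌈·⌉ = 2026
j=5: r + 4k = 2564.573076… → ⌈·⌉ = 2565
j=6: r + 5k = 3103.803846… → ⌈·⌉ = 3104
j=7: r + 6k = 3643.034615… → ⌈·⌉ = 3644
j=8: r + 7k = 4182.265384… → ⌈·⌉ = 4183
j=9: r + 8k = 4721.496153… → ⌈·⌉ = 4722
j=10: r + 9k = 5260.726923… → ⌈·⌉ = 5261
j=11: r + 10k = 5799.957692… → ⌈·⌉ = 5800
j=12: r + 11k = 6339.188461… → ⌈·⌉ = 6340
j=13: r + 12k = 6878.419230… → ⌈·⌉ = 6879

408, 947, 1487, 2026, 2565, 3104, 3644, 4183, 4722, 5261, 5800, 6340, 6879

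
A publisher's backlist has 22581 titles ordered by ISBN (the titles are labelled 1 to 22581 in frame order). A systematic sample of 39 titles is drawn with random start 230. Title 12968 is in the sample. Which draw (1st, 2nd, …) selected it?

23

k = 22581/39 = 579
position = (12968 − 230)/579 + 1 = 12738/579 + 1 = 22 + 1 = 23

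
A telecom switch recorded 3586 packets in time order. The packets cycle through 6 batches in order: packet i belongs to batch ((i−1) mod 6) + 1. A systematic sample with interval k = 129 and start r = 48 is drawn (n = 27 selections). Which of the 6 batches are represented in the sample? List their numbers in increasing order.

Consecutive selections differ by k = 129, so their batch numbers differ by 129 mod 6 = 3.
gcd(129, 6) = 3, so the sample visits 6/3 = 2 distinct residues mod 6.
Start 48 is batch 6; the batches hit are 3, 6.

3, 6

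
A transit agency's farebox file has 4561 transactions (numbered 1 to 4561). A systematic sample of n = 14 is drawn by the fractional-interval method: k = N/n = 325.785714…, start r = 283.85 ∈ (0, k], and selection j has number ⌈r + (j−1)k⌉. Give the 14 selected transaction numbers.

284, 610, 936, 1262, 1587, 1913, 2239, 2565, 2891, 3216, 3542, 3868, 4194, 4520

j=1: r + 0k = 283.85 → ⌈·⌉ = 284
j=2: r + 1k = 609.635714… → ⌈·⌉ = 610
j=3: r + 2k = 935.421428… → ⌈·⌉ = 936
j=4: r + 3k = 1261.207142… → ⌈·⌉ = 1262
j=5: r + 4k = 1586.992857… → ⌈·⌉ = 1587
j=6: r + 5k = 1912.778571… → ⌈·⌉ = 1913
j=7: r + 6k = 2238.564285… → ⌈·⌉ = 2239
j=8: r + 7k = 2564.35 → ⌈·⌉ = 2565
j=9: r + 8k = 2890.135714… → ⌈·⌉ = 2891
j=10: r + 9k = 3215.921428… → ⌈·⌉ = 3216
j=11: r + 10k = 3541.707142… → ⌈·⌉ = 3542
j=12: r + 11k = 3867.492857… → ⌈·⌉ = 3868
j=13: r + 12k = 4193.278571… → ⌈·⌉ = 4194
j=14: r + 13k = 4519.064285… → ⌈·⌉ = 4520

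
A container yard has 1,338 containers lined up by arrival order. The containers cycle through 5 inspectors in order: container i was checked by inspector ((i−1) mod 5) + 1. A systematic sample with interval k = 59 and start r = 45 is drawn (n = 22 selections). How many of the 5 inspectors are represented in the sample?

5

Consecutive selections differ by k = 59, so their inspector numbers differ by 59 mod 5 = 4.
gcd(59, 5) = 1, so the sample visits 5/1 = 5 distinct residues mod 5.
Start 45 is inspector 5; the inspectors hit are 1, 2, 3, 4, 5.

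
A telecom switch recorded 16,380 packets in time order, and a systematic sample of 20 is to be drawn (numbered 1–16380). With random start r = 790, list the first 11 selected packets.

k = N/n = 16380/20 = 819
packet 1: 790
packet 2: 790 + 819 = 1609
packet 3: 1609 + 819 = 2428
packet 4: 2428 + 819 = 3247
packet 5: 3247 + 819 = 4066
packet 6: 4066 + 819 = 4885
packet 7: 4885 + 819 = 5704
packet 8: 5704 + 819 = 6523
packet 9: 6523 + 819 = 7342
packet 10: 7342 + 819 = 8161
packet 11: 8161 + 819 = 8980

790, 1609, 2428, 3247, 4066, 4885, 5704, 6523, 7342, 8161, 8980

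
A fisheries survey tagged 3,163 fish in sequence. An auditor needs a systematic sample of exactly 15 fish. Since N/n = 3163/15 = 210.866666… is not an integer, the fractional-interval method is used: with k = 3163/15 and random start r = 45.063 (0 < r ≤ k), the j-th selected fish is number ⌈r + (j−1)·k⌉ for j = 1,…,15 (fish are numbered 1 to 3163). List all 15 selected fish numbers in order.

j=1: r + 0k = 45.063 → ⌈·⌉ = 46
j=2: r + 1k = 255.929666… → ⌈·⌉ = 256
j=3: r + 2k = 466.796333… → ⌈·⌉ = 467
j=4: r + 3k = 677.663 → ⌈·⌉ = 678
j=5: r + 4k = 888.529666… → ⌈·⌉ = 889
j=6: r + 5k = 1099.396333… → ⌈·⌉ = 1100
j=7: r + 6k = 1310.263 → ⌈·⌉ = 1311
j=8: r + 7k = 1521.129666… → ⌈·⌉ = 1522
j=9: r + 8k = 1731.996333… → ⌈·⌉ = 1732
j=10: r + 9k = 1942.863 → ⌈·⌉ = 1943
j=11: r + 10k = 2153.729666… → ⌈·⌉ = 2154
j=12: r + 11k = 2364.596333… → ⌈·⌉ = 2365
j=13: r + 12k = 2575.463 → ⌈·⌉ = 2576
j=14: r + 13k = 2786.329666… → ⌈·⌉ = 2787
j=15: r + 14k = 2997.196333… → ⌈·⌉ = 2998

46, 256, 467, 678, 889, 1100, 1311, 1522, 1732, 1943, 2154, 2365, 2576, 2787, 2998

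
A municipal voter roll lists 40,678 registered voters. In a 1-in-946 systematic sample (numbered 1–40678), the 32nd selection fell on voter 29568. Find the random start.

242

k = 946
r = 29568 − (32−1)×946 = 29568 − 29326 = 242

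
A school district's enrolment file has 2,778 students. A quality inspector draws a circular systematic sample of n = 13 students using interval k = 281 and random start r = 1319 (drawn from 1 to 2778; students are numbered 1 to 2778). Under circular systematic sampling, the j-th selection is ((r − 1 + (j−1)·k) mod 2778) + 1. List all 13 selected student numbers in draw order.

Selection 1: 1319
Selection 2: 1319 + 281 = 1600
Selection 3: 1600 + 281 = 1881
Selection 4: 1881 + 281 = 2162
Selection 5: 2162 + 281 = 2443
Selection 6: 2443 + 281 = 2724
Selection 7: 2724 + 281 = 3005 → 3005 − 2778 = 227
Selection 8: 227 + 281 = 508
Selection 9: 508 + 281 = 789
Selection 10: 789 + 281 = 1070
Selection 11: 1070 + 281 = 1351
Selection 12: 1351 + 281 = 1632
Selection 13: 1632 + 281 = 1913

1319, 1600, 1881, 2162, 2443, 2724, 227, 508, 789, 1070, 1351, 1632, 1913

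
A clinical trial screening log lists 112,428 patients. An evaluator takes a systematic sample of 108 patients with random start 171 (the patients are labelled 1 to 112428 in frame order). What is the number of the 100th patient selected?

103230

k = 112428/108 = 1041
100th selection = r + (100−1)·k = 171 + 99×1041 = 171 + 103059 = 103230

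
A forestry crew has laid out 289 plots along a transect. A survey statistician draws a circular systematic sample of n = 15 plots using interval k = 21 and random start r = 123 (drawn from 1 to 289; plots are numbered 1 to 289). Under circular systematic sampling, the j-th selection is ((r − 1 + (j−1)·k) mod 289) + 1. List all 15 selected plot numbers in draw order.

123, 144, 165, 186, 207, 228, 249, 270, 2, 23, 44, 65, 86, 107, 128

Selection 1: 123
Selection 2: 123 + 21 = 144
Selection 3: 144 + 21 = 165
Selection 4: 165 + 21 = 186
Selection 5: 186 + 21 = 207
Selection 6: 207 + 21 = 228
Selection 7: 228 + 21 = 249
Selection 8: 249 + 21 = 270
Selection 9: 270 + 21 = 291 → 291 − 289 = 2
Selection 10: 2 + 21 = 23
Selection 11: 23 + 21 = 44
Selection 12: 44 + 21 = 65
Selection 13: 65 + 21 = 86
Selection 14: 86 + 21 = 107
Selection 15: 107 + 21 = 128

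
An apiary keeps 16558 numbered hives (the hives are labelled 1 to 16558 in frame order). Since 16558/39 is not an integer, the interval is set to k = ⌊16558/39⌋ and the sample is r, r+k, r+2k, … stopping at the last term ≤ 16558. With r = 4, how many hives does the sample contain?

40

k = ⌊16558/39⌋ = 424
Achieved size = ⌊(16558 − 4)/424⌋ + 1 = ⌊16554/424⌋ + 1 = 39 + 1 = 40
(last selection: 4 + 39×424 = 16540 ≤ 16558; next would be 16964 > 16558)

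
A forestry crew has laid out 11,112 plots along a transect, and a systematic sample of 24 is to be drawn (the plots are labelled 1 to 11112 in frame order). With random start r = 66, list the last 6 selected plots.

8400, 8863, 9326, 9789, 10252, 10715

k = N/n = 11112/24 = 463
19th selection = 66 + 18×463 = 8400
20th: 8400 + 463 = 8863
21st: 8863 + 463 = 9326
22nd: 9326 + 463 = 9789
23rd: 9789 + 463 = 10252
24th: 10252 + 463 = 10715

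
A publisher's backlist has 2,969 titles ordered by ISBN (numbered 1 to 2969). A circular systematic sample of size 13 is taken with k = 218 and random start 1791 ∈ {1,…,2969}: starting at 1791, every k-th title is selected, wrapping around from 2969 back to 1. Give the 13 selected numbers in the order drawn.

Selection 1: 1791
Selection 2: 1791 + 218 = 2009
Selection 3: 2009 + 218 = 2227
Selection 4: 2227 + 218 = 2445
Selection 5: 2445 + 218 = 2663
Selection 6: 2663 + 218 = 2881
Selection 7: 2881 + 218 = 3099 → 3099 − 2969 = 130
Selection 8: 130 + 218 = 348
Selection 9: 348 + 218 = 566
Selection 10: 566 + 218 = 784
Selection 11: 784 + 218 = 1002
Selection 12: 1002 + 218 = 1220
Selection 13: 1220 + 218 = 1438

1791, 2009, 2227, 2445, 2663, 2881, 130, 348, 566, 784, 1002, 1220, 1438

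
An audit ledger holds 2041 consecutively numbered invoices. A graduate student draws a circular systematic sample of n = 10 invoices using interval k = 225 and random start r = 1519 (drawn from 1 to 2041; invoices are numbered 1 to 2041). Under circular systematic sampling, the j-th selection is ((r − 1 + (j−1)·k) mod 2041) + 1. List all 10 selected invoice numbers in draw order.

Selection 1: 1519
Selection 2: 1519 + 225 = 1744
Selection 3: 1744 + 225 = 1969
Selection 4: 1969 + 225 = 2194 → 2194 − 2041 = 153
Selection 5: 153 + 225 = 378
Selection 6: 378 + 225 = 603
Selection 7: 603 + 225 = 828
Selection 8: 828 + 225 = 1053
Selection 9: 1053 + 225 = 1278
Selection 10: 1278 + 225 = 1503

1519, 1744, 1969, 153, 378, 603, 828, 1053, 1278, 1503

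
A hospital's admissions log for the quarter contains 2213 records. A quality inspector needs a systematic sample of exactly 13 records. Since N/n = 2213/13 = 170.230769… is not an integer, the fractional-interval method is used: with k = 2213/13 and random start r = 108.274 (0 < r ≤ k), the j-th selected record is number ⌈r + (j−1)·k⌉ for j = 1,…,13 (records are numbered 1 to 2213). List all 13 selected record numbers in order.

109, 279, 449, 619, 790, 960, 1130, 1300, 1471, 1641, 1811, 1981, 2152

j=1: r + 0k = 108.274 → ⌈·⌉ = 109
j=2: r + 1k = 278.504769… → ⌈·⌉ = 279
j=3: r + 2k = 448.735538… → ⌈·⌉ = 449
j=4: r + 3k = 618.966307… → ⌈·⌉ = 619
j=5: r + 4k = 789.197076… → ⌈·⌉ = 790
j=6: r + 5k = 959.427846… → ⌈·⌉ = 960
j=7: r + 6k = 1129.658615… → ⌈·⌉ = 1130
j=8: r + 7k = 1299.889384… → ⌈·⌉ = 1300
j=9: r + 8k = 1470.120153… → ⌈·⌉ = 1471
j=10: r + 9k = 1640.350923… → ⌈·⌉ = 1641
j=11: r + 10k = 1810.581692… → ⌈·⌉ = 1811
j=12: r + 11k = 1980.812461… → ⌈·⌉ = 1981
j=13: r + 12k = 2151.043230… → ⌈·⌉ = 2152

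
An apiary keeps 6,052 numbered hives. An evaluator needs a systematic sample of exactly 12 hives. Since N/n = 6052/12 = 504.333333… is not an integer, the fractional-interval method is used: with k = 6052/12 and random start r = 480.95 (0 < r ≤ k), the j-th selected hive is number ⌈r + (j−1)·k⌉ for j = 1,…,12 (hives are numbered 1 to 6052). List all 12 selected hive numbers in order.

j=1: r + 0k = 480.95 → ⌈·⌉ = 481
j=2: r + 1k = 985.283333… → ⌈·⌉ = 986
j=3: r + 2k = 1489.616666… → ⌈·⌉ = 1490
j=4: r + 3k = 1993.95 → ⌈·⌉ = 1994
j=5: r + 4k = 2498.283333… → ⌈·⌉ = 2499
j=6: r + 5k = 3002.616666… → ⌈·⌉ = 3003
j=7: r + 6k = 3506.95 → ⌈·⌉ = 3507
j=8: r + 7k = 4011.283333… → ⌈·⌉ = 4012
j=9: r + 8k = 4515.616666… → ⌈·⌉ = 4516
j=10: r + 9k = 5019.95 → ⌈·⌉ = 5020
j=11: r + 10k = 5524.283333… → ⌈·⌉ = 5525
j=12: r + 11k = 6028.616666… → ⌈·⌉ = 6029

481, 986, 1490, 1994, 2499, 3003, 3507, 4012, 4516, 5020, 5525, 6029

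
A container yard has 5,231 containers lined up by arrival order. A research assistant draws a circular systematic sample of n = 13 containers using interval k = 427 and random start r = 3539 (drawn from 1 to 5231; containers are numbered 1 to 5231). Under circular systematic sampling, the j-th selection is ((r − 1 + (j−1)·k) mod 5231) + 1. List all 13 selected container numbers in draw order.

Selection 1: 3539
Selection 2: 3539 + 427 = 3966
Selection 3: 3966 + 427 = 4393
Selection 4: 4393 + 427 = 4820
Selection 5: 4820 + 427 = 5247 → 5247 − 5231 = 16
Selection 6: 16 + 427 = 443
Selection 7: 443 + 427 = 870
Selection 8: 870 + 427 = 1297
Selection 9: 1297 + 427 = 1724
Selection 10: 1724 + 427 = 2151
Selection 11: 2151 + 427 = 2578
Selection 12: 2578 + 427 = 3005
Selection 13: 3005 + 427 = 3432

3539, 3966, 4393, 4820, 16, 443, 870, 1297, 1724, 2151, 2578, 3005, 3432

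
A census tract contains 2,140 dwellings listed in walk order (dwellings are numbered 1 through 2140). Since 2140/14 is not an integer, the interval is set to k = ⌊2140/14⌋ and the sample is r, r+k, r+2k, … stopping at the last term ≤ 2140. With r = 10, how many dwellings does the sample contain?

k = ⌊2140/14⌋ = 152
Achieved size = ⌊(2140 − 10)/152⌋ + 1 = ⌊2130/152⌋ + 1 = 14 + 1 = 15
(last selection: 10 + 14×152 = 2138 ≤ 2140; next would be 2290 > 2140)

15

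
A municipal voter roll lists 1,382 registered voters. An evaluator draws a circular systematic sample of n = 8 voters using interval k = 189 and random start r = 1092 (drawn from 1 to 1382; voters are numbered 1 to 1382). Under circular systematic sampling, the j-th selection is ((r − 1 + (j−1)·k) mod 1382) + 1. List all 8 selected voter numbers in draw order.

1092, 1281, 88, 277, 466, 655, 844, 1033

Selection 1: 1092
Selection 2: 1092 + 189 = 1281
Selection 3: 1281 + 189 = 1470 → 1470 − 1382 = 88
Selection 4: 88 + 189 = 277
Selection 5: 277 + 189 = 466
Selection 6: 466 + 189 = 655
Selection 7: 655 + 189 = 844
Selection 8: 844 + 189 = 1033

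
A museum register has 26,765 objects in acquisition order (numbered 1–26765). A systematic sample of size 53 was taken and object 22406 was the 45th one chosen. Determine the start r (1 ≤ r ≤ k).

186

k = 26765/53 = 505
r = 22406 − (45−1)×505 = 22406 − 22220 = 186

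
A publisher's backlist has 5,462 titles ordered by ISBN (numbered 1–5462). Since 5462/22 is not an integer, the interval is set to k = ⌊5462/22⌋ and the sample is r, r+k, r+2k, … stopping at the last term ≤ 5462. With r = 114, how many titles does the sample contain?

k = ⌊5462/22⌋ = 248
Achieved size = ⌊(5462 − 114)/248⌋ + 1 = ⌊5348/248⌋ + 1 = 21 + 1 = 22
(last selection: 114 + 21×248 = 5322 ≤ 5462; next would be 5570 > 5462)

22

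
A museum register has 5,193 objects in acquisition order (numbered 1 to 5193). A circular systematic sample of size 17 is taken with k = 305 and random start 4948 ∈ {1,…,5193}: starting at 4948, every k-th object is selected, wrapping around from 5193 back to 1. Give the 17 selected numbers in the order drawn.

Selection 1: 4948
Selection 2: 4948 + 305 = 5253 → 5253 − 5193 = 60
Selection 3: 60 + 305 = 365
Selection 4: 365 + 305 = 670
Selection 5: 670 + 305 = 975
Selection 6: 975 + 305 = 1280
Selection 7: 1280 + 305 = 1585
Selection 8: 1585 + 305 = 1890
Selection 9: 1890 + 305 = 2195
Selection 10: 2195 + 305 = 2500
Selection 11: 2500 + 305 = 2805
Selection 12: 2805 + 305 = 3110
Selection 13: 3110 + 305 = 3415
Selection 14: 3415 + 305 = 3720
Selection 15: 3720 + 305 = 4025
Selection 16: 4025 + 305 = 4330
Selection 17: 4330 + 305 = 4635

4948, 60, 365, 670, 975, 1280, 1585, 1890, 2195, 2500, 2805, 3110, 3415, 3720, 4025, 4330, 4635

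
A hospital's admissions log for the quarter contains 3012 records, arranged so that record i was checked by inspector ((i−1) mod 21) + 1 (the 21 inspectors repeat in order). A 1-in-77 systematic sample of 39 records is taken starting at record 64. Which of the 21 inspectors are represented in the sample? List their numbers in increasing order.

Consecutive selections differ by k = 77, so their inspector numbers differ by 77 mod 21 = 14.
gcd(77, 21) = 7, so the sample visits 21/7 = 3 distinct residues mod 21.
Start 64 is inspector 1; the inspectors hit are 1, 8, 15.

1, 8, 15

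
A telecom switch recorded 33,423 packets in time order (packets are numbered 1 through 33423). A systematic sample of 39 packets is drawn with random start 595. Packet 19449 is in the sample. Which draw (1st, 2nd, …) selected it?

k = 33423/39 = 857
position = (19449 − 595)/857 + 1 = 18854/857 + 1 = 22 + 1 = 23

23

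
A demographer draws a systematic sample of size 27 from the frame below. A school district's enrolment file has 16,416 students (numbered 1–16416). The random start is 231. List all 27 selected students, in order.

k = N/n = 16416/27 = 608
student 1: 231
student 2: 231 + 608 = 839
student 3: 839 + 608 = 1447
student 4: 1447 + 608 = 2055
student 5: 2055 + 608 = 2663
student 6: 2663 + 608 = 3271
student 7: 3271 + 608 = 3879
student 8: 3879 + 608 = 4487
student 9: 4487 + 608 = 5095
student 10: 5095 + 608 = 5703
student 11: 5703 + 608 = 6311
student 12: 6311 + 608 = 6919
student 13: 6919 + 608 = 7527
student 14: 7527 + 608 = 8135
student 15: 8135 + 608 = 8743
student 16: 8743 + 608 = 9351
student 17: 9351 + 608 = 9959
student 18: 9959 + 608 = 10567
student 19: 10567 + 608 = 11175
student 20: 11175 + 608 = 11783
student 21: 11783 + 608 = 12391
student 22: 12391 + 608 = 12999
student 23: 12999 + 608 = 13607
student 24: 13607 + 608 = 14215
student 25: 14215 + 608 = 14823
student 26: 14823 + 608 = 15431
student 27: 15431 + 608 = 16039

231, 839, 1447, 2055, 2663, 3271, 3879, 4487, 5095, 5703, 6311, 6919, 7527, 8135, 8743, 9351, 9959, 10567, 11175, 11783, 12391, 12999, 13607, 14215, 14823, 15431, 16039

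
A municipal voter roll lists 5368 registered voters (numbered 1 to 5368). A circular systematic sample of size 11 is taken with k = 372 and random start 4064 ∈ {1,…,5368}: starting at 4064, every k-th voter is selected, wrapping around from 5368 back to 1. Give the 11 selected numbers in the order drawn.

Selection 1: 4064
Selection 2: 4064 + 372 = 4436
Selection 3: 4436 + 372 = 4808
Selection 4: 4808 + 372 = 5180
Selection 5: 5180 + 372 = 5552 → 5552 − 5368 = 184
Selection 6: 184 + 372 = 556
Selection 7: 556 + 372 = 928
Selection 8: 928 + 372 = 1300
Selection 9: 1300 + 372 = 1672
Selection 10: 1672 + 372 = 2044
Selection 11: 2044 + 372 = 2416

4064, 4436, 4808, 5180, 184, 556, 928, 1300, 1672, 2044, 2416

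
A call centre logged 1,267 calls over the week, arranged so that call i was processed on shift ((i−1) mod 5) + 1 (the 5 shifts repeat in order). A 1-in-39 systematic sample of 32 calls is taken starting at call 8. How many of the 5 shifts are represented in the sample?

5

Consecutive selections differ by k = 39, so their shift numbers differ by 39 mod 5 = 4.
gcd(39, 5) = 1, so the sample visits 5/1 = 5 distinct residues mod 5.
Start 8 is shift 3; the shifts hit are 1, 2, 3, 4, 5.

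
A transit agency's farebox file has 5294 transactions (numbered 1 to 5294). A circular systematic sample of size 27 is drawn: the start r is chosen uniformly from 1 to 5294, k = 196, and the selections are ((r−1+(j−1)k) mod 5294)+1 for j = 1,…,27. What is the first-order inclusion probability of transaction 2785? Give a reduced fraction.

For each position j, as r ranges over 1…5294 the j-th selection hits every transaction exactly once, so transaction 2785 is selected for exactly 27 of the 5294 starts.
Inclusion probability = 27/5294.

27/5294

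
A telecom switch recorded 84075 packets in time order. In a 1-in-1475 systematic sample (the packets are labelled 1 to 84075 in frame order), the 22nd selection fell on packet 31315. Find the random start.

340

k = 1475
r = 31315 − (22−1)×1475 = 31315 − 30975 = 340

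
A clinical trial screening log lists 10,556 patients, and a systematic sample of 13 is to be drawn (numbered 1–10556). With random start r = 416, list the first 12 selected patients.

416, 1228, 2040, 2852, 3664, 4476, 5288, 6100, 6912, 7724, 8536, 9348

k = N/n = 10556/13 = 812
patient 1: 416
patient 2: 416 + 812 = 1228
patient 3: 1228 + 812 = 2040
patient 4: 2040 + 812 = 2852
patient 5: 2852 + 812 = 3664
patient 6: 3664 + 812 = 4476
patient 7: 4476 + 812 = 5288
patient 8: 5288 + 812 = 6100
patient 9: 6100 + 812 = 6912
patient 10: 6912 + 812 = 7724
patient 11: 7724 + 812 = 8536
patient 12: 8536 + 812 = 9348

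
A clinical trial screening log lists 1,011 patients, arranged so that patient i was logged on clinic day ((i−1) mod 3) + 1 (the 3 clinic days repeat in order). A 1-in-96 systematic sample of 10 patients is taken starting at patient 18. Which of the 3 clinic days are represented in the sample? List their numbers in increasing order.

3

Consecutive selections differ by k = 96, so their clinic day numbers differ by 96 mod 3 = 0.
gcd(96, 3) = 3, so the sample visits 3/3 = 1 distinct residues mod 3.
Start 18 is clinic day 3; the clinic days hit are 3.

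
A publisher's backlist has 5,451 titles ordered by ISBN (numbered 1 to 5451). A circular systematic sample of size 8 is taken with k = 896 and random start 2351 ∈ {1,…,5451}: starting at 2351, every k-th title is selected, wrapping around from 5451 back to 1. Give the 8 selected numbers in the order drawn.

Selection 1: 2351
Selection 2: 2351 + 896 = 3247
Selection 3: 3247 + 896 = 4143
Selection 4: 4143 + 896 = 5039
Selection 5: 5039 + 896 = 5935 → 5935 − 5451 = 484
Selection 6: 484 + 896 = 1380
Selection 7: 1380 + 896 = 2276
Selection 8: 2276 + 896 = 3172

2351, 3247, 4143, 5039, 484, 1380, 2276, 3172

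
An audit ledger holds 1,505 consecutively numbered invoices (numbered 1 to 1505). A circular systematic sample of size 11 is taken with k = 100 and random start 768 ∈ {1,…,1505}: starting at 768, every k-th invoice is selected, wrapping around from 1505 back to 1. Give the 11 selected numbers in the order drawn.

768, 868, 968, 1068, 1168, 1268, 1368, 1468, 63, 163, 263

Selection 1: 768
Selection 2: 768 + 100 = 868
Selection 3: 868 + 100 = 968
Selection 4: 968 + 100 = 1068
Selection 5: 1068 + 100 = 1168
Selection 6: 1168 + 100 = 1268
Selection 7: 1268 + 100 = 1368
Selection 8: 1368 + 100 = 1468
Selection 9: 1468 + 100 = 1568 → 1568 − 1505 = 63
Selection 10: 63 + 100 = 163
Selection 11: 163 + 100 = 263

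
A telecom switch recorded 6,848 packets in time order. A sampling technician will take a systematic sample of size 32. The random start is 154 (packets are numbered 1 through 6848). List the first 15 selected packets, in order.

154, 368, 582, 796, 1010, 1224, 1438, 1652, 1866, 2080, 2294, 2508, 2722, 2936, 3150

k = N/n = 6848/32 = 214
packet 1: 154
packet 2: 154 + 214 = 368
packet 3: 368 + 214 = 582
packet 4: 582 + 214 = 796
packet 5: 796 + 214 = 1010
packet 6: 1010 + 214 = 1224
packet 7: 1224 + 214 = 1438
packet 8: 1438 + 214 = 1652
packet 9: 1652 + 214 = 1866
packet 10: 1866 + 214 = 2080
packet 11: 2080 + 214 = 2294
packet 12: 2294 + 214 = 2508
packet 13: 2508 + 214 = 2722
packet 14: 2722 + 214 = 2936
packet 15: 2936 + 214 = 3150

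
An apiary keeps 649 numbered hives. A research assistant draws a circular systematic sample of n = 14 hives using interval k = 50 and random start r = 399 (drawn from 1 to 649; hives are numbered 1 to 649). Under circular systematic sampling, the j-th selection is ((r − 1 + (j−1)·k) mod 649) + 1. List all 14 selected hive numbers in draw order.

Selection 1: 399
Selection 2: 399 + 50 = 449
Selection 3: 449 + 50 = 499
Selection 4: 499 + 50 = 549
Selection 5: 549 + 50 = 599
Selection 6: 599 + 50 = 649
Selection 7: 649 + 50 = 699 → 699 − 649 = 50
Selection 8: 50 + 50 = 100
Selection 9: 100 + 50 = 150
Selection 10: 150 + 50 = 200
Selection 11: 200 + 50 = 250
Selection 12: 250 + 50 = 300
Selection 13: 300 + 50 = 350
Selection 14: 350 + 50 = 400

399, 449, 499, 549, 599, 649, 50, 100, 150, 200, 250, 300, 350, 400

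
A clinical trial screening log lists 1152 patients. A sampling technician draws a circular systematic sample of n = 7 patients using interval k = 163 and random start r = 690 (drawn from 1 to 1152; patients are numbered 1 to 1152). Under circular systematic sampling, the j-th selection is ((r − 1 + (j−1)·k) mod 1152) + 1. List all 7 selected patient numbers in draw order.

Selection 1: 690
Selection 2: 690 + 163 = 853
Selection 3: 853 + 163 = 1016
Selection 4: 1016 + 163 = 1179 → 1179 − 1152 = 27
Selection 5: 27 + 163 = 190
Selection 6: 190 + 163 = 353
Selection 7: 353 + 163 = 516

690, 853, 1016, 27, 190, 353, 516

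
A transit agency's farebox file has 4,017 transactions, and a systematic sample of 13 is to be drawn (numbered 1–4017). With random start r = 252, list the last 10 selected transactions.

1179, 1488, 1797, 2106, 2415, 2724, 3033, 3342, 3651, 3960

k = N/n = 4017/13 = 309
4th selection = 252 + 3×309 = 1179
5th: 1179 + 309 = 1488
6th: 1488 + 309 = 1797
7th: 1797 + 309 = 2106
8th: 2106 + 309 = 2415
9th: 2415 + 309 = 2724
10th: 2724 + 309 = 3033
11th: 3033 + 309 = 3342
12th: 3342 + 309 = 3651
13th: 3651 + 309 = 3960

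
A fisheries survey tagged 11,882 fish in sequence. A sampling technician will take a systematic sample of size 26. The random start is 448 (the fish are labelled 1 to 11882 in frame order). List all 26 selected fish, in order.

k = N/n = 11882/26 = 457
fish 1: 448
fish 2: 448 + 457 = 905
fish 3: 905 + 457 = 1362
fish 4: 1362 + 457 = 1819
fish 5: 1819 + 457 = 2276
fish 6: 2276 + 457 = 2733
fish 7: 2733 + 457 = 3190
fish 8: 3190 + 457 = 3647
fish 9: 3647 + 457 = 4104
fish 10: 4104 + 457 = 4561
fish 11: 4561 + 457 = 5018
fish 12: 5018 + 457 = 5475
fish 13: 5475 + 457 = 5932
fish 14: 5932 + 457 = 6389
fish 15: 6389 + 457 = 6846
fish 16: 6846 + 457 = 7303
fish 17: 7303 + 457 = 7760
fish 18: 7760 + 457 = 8217
fish 19: 8217 + 457 = 8674
fish 20: 8674 + 457 = 9131
fish 21: 9131 + 457 = 9588
fish 22: 9588 + 457 = 10045
fish 23: 10045 + 457 = 10502
fish 24: 10502 + 457 = 10959
fish 25: 10959 + 457 = 11416
fish 26: 11416 + 457 = 11873

448, 905, 1362, 1819, 2276, 2733, 3190, 3647, 4104, 4561, 5018, 5475, 5932, 6389, 6846, 7303, 7760, 8217, 8674, 9131, 9588, 10045, 10502, 10959, 11416, 11873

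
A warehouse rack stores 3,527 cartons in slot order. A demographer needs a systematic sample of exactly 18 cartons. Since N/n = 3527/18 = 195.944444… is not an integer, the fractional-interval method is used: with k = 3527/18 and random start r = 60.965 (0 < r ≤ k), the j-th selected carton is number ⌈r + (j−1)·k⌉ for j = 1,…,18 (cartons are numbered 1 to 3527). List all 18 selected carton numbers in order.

j=1: r + 0k = 60.965 → ⌈·⌉ = 61
j=2: r + 1k = 256.909444… → ⌈·⌉ = 257
j=3: r + 2k = 452.853888… → ⌈·⌉ = 453
j=4: r + 3k = 648.798333… → ⌈·⌉ = 649
j=5: r + 4k = 844.742777… → ⌈·⌉ = 845
j=6: r + 5k = 1040.687222… → ⌈·⌉ = 1041
j=7: r + 6k = 1236.631666… → ⌈·⌉ = 1237
j=8: r + 7k = 1432.576111… → ⌈·⌉ = 1433
j=9: r + 8k = 1628.520555… → ⌈·⌉ = 1629
j=10: r + 9k = 1824.465 → ⌈·⌉ = 1825
j=11: r + 10k = 2020.409444… → ⌈·⌉ = 2021
j=12: r + 11k = 2216.353888… → ⌈·⌉ = 2217
j=13: r + 12k = 2412.298333… → ⌈·⌉ = 2413
j=14: r + 13k = 2608.242777… → ⌈·⌉ = 2609
j=15: r + 14k = 2804.187222… → ⌈·⌉ = 2805
j=16: r + 15k = 3000.131666… → ⌈·⌉ = 3001
j=17: r + 16k = 3196.076111… → ⌈·⌉ = 3197
j=18: r + 17k = 3392.020555… → ⌈·⌉ = 3393

61, 257, 453, 649, 845, 1041, 1237, 1433, 1629, 1825, 2021, 2217, 2413, 2609, 2805, 3001, 3197, 3393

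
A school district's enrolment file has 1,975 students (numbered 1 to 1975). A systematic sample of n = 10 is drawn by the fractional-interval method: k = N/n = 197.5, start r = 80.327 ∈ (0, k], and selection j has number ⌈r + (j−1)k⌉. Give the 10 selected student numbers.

j=1: r + 0k = 80.327 → ⌈·⌉ = 81
j=2: r + 1k = 277.827 → ⌈·⌉ = 278
j=3: r + 2k = 475.327 → ⌈·⌉ = 476
j=4: r + 3k = 672.827 → ⌈·⌉ = 673
j=5: r + 4k = 870.327 → ⌈·⌉ = 871
j=6: r + 5k = 1067.827 → ⌈·⌉ = 1068
j=7: r + 6k = 1265.327 → ⌈·⌉ = 1266
j=8: r + 7k = 1462.827 → ⌈·⌉ = 1463
j=9: r + 8k = 1660.327 → ⌈·⌉ = 1661
j=10: r + 9k = 1857.827 → ⌈·⌉ = 1858

81, 278, 476, 673, 871, 1068, 1266, 1463, 1661, 1858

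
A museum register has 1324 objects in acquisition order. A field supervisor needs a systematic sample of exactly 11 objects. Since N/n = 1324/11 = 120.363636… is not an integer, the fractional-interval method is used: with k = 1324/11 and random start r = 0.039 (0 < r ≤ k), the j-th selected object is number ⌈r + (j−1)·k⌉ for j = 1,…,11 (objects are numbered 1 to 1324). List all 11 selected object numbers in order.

1, 121, 241, 362, 482, 602, 723, 843, 963, 1084, 1204

j=1: r + 0k = 0.039 → ⌈·⌉ = 1
j=2: r + 1k = 120.402636… → ⌈·⌉ = 121
j=3: r + 2k = 240.766272… → ⌈·⌉ = 241
j=4: r + 3k = 361.129909… → ⌈·⌉ = 362
j=5: r + 4k = 481.493545… → ⌈·⌉ = 482
j=6: r + 5k = 601.857181… → ⌈·⌉ = 602
j=7: r + 6k = 722.220818… → ⌈·⌉ = 723
j=8: r + 7k = 842.584454… → ⌈·⌉ = 843
j=9: r + 8k = 962.948090… → ⌈·⌉ = 963
j=10: r + 9k = 1083.311727… → ⌈·⌉ = 1084
j=11: r + 10k = 1203.675363… → ⌈·⌉ = 1204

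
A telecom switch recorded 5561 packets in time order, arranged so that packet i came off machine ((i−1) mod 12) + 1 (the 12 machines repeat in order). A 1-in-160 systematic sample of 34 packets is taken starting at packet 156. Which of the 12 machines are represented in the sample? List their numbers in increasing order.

4, 8, 12

Consecutive selections differ by k = 160, so their machine numbers differ by 160 mod 12 = 4.
gcd(160, 12) = 4, so the sample visits 12/4 = 3 distinct residues mod 12.
Start 156 is machine 12; the machines hit are 4, 8, 12.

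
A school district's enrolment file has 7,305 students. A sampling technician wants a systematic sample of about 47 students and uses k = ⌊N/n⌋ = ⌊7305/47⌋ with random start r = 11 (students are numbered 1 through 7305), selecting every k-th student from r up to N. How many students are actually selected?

48

k = ⌊7305/47⌋ = 155
Achieved size = ⌊(7305 − 11)/155⌋ + 1 = ⌊7294/155⌋ + 1 = 47 + 1 = 48
(last selection: 11 + 47×155 = 7296 ≤ 7305; next would be 7451 > 7305)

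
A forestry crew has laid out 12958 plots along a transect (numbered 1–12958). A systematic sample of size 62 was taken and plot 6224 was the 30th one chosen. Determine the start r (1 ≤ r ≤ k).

k = 12958/62 = 209
r = 6224 − (30−1)×209 = 6224 − 6061 = 163

163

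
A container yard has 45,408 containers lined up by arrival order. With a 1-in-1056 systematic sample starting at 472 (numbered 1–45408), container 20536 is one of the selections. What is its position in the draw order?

k = 1056
position = (20536 − 472)/1056 + 1 = 20064/1056 + 1 = 19 + 1 = 20

20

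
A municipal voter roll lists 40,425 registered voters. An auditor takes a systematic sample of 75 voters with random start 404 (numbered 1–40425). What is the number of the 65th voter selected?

k = 40425/75 = 539
65th selection = r + (65−1)·k = 404 + 64×539 = 404 + 34496 = 34900

34900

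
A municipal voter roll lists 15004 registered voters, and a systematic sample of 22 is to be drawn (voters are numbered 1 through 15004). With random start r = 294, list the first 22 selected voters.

k = N/n = 15004/22 = 682
voter 1: 294
voter 2: 294 + 682 = 976
voter 3: 976 + 682 = 1658
voter 4: 1658 + 682 = 2340
voter 5: 2340 + 682 = 3022
voter 6: 3022 + 682 = 3704
voter 7: 3704 + 682 = 4386
voter 8: 4386 + 682 = 5068
voter 9: 5068 + 682 = 5750
voter 10: 5750 + 682 = 6432
voter 11: 6432 + 682 = 7114
voter 12: 7114 + 682 = 7796
voter 13: 7796 + 682 = 8478
voter 14: 8478 + 682 = 9160
voter 15: 9160 + 682 = 9842
voter 16: 9842 + 682 = 10524
voter 17: 10524 + 682 = 11206
voter 18: 11206 + 682 = 11888
voter 19: 11888 + 682 = 12570
voter 20: 12570 + 682 = 13252
voter 21: 13252 + 682 = 13934
voter 22: 13934 + 682 = 14616

294, 976, 1658, 2340, 3022, 3704, 4386, 5068, 5750, 6432, 7114, 7796, 8478, 9160, 9842, 10524, 11206, 11888, 12570, 13252, 13934, 14616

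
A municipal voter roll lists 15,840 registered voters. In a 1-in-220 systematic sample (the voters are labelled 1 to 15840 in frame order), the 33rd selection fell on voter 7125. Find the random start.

85

k = 220
r = 7125 − (33−1)×220 = 7125 − 7040 = 85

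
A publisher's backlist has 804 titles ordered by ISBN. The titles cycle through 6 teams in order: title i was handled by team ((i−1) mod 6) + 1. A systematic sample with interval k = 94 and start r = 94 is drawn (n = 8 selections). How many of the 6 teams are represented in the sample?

Consecutive selections differ by k = 94, so their team numbers differ by 94 mod 6 = 4.
gcd(94, 6) = 2, so the sample visits 6/2 = 3 distinct residues mod 6.
Start 94 is team 4; the teams hit are 2, 4, 6.

3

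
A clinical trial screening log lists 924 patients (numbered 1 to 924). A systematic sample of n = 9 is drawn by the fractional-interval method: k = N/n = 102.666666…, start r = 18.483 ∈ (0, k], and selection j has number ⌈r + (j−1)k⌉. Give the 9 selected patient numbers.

j=1: r + 0k = 18.483 → ⌈·⌉ = 19
j=2: r + 1k = 121.149666… → ⌈·⌉ = 122
j=3: r + 2k = 223.816333… → ⌈·⌉ = 224
j=4: r + 3k = 326.483 → ⌈·⌉ = 327
j=5: r + 4k = 429.149666… → ⌈·⌉ = 430
j=6: r + 5k = 531.816333… → ⌈·⌉ = 532
j=7: r + 6k = 634.483 → ⌈·⌉ = 635
j=8: r + 7k = 737.149666… → ⌈·⌉ = 738
j=9: r + 8k = 839.816333… → ⌈·⌉ = 840

19, 122, 224, 327, 430, 532, 635, 738, 840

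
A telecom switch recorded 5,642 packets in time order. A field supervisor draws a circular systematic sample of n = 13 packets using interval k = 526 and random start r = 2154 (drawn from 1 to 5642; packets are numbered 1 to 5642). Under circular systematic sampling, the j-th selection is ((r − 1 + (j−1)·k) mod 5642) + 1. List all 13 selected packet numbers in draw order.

Selection 1: 2154
Selection 2: 2154 + 526 = 2680
Selection 3: 2680 + 526 = 3206
Selection 4: 3206 + 526 = 3732
Selection 5: 3732 + 526 = 4258
Selection 6: 4258 + 526 = 4784
Selection 7: 4784 + 526 = 5310
Selection 8: 5310 + 526 = 5836 → 5836 − 5642 = 194
Selection 9: 194 + 526 = 720
Selection 10: 720 + 526 = 1246
Selection 11: 1246 + 526 = 1772
Selection 12: 1772 + 526 = 2298
Selection 13: 2298 + 526 = 2824

2154, 2680, 3206, 3732, 4258, 4784, 5310, 194, 720, 1246, 1772, 2298, 2824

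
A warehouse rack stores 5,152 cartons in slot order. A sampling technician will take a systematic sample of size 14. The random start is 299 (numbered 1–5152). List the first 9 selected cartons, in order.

k = N/n = 5152/14 = 368
carton 1: 299
carton 2: 299 + 368 = 667
carton 3: 667 + 368 = 1035
carton 4: 1035 + 368 = 1403
carton 5: 1403 + 368 = 1771
carton 6: 1771 + 368 = 2139
carton 7: 2139 + 368 = 2507
carton 8: 2507 + 368 = 2875
carton 9: 2875 + 368 = 3243

299, 667, 1035, 1403, 1771, 2139, 2507, 2875, 3243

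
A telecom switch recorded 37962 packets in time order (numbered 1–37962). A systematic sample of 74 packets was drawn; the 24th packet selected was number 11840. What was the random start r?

k = 37962/74 = 513
r = 11840 − (24−1)×513 = 11840 − 11799 = 41

41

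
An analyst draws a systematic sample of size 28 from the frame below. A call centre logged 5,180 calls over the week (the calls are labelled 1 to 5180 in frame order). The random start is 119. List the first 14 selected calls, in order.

119, 304, 489, 674, 859, 1044, 1229, 1414, 1599, 1784, 1969, 2154, 2339, 2524

k = N/n = 5180/28 = 185
call 1: 119
call 2: 119 + 185 = 304
call 3: 304 + 185 = 489
call 4: 489 + 185 = 674
call 5: 674 + 185 = 859
call 6: 859 + 185 = 1044
call 7: 1044 + 185 = 1229
call 8: 1229 + 185 = 1414
call 9: 1414 + 185 = 1599
call 10: 1599 + 185 = 1784
call 11: 1784 + 185 = 1969
call 12: 1969 + 185 = 2154
call 13: 2154 + 185 = 2339
call 14: 2339 + 185 = 2524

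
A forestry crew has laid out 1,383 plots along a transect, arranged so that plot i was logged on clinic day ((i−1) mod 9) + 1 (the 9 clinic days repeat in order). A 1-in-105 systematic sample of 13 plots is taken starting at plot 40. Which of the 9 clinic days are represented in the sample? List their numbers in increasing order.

Consecutive selections differ by k = 105, so their clinic day numbers differ by 105 mod 9 = 6.
gcd(105, 9) = 3, so the sample visits 9/3 = 3 distinct residues mod 9.
Start 40 is clinic day 4; the clinic days hit are 1, 4, 7.

1, 4, 7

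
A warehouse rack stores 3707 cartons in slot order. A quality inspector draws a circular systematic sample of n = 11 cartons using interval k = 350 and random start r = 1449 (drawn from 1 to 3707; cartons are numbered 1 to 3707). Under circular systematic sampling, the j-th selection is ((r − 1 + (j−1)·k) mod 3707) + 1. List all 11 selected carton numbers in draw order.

1449, 1799, 2149, 2499, 2849, 3199, 3549, 192, 542, 892, 1242

Selection 1: 1449
Selection 2: 1449 + 350 = 1799
Selection 3: 1799 + 350 = 2149
Selection 4: 2149 + 350 = 2499
Selection 5: 2499 + 350 = 2849
Selection 6: 2849 + 350 = 3199
Selection 7: 3199 + 350 = 3549
Selection 8: 3549 + 350 = 3899 → 3899 − 3707 = 192
Selection 9: 192 + 350 = 542
Selection 10: 542 + 350 = 892
Selection 11: 892 + 350 = 1242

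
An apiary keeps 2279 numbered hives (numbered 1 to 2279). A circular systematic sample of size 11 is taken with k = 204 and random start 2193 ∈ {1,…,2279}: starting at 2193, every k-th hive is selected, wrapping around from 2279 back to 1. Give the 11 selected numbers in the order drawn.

Selection 1: 2193
Selection 2: 2193 + 204 = 2397 → 2397 − 2279 = 118
Selection 3: 118 + 204 = 322
Selection 4: 322 + 204 = 526
Selection 5: 526 + 204 = 730
Selection 6: 730 + 204 = 934
Selection 7: 934 + 204 = 1138
Selection 8: 1138 + 204 = 1342
Selection 9: 1342 + 204 = 1546
Selection 10: 1546 + 204 = 1750
Selection 11: 1750 + 204 = 1954

2193, 118, 322, 526, 730, 934, 1138, 1342, 1546, 1750, 1954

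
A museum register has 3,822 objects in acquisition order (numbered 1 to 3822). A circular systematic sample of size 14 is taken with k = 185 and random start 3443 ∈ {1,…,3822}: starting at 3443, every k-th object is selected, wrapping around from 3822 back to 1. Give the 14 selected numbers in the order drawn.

3443, 3628, 3813, 176, 361, 546, 731, 916, 1101, 1286, 1471, 1656, 1841, 2026

Selection 1: 3443
Selection 2: 3443 + 185 = 3628
Selection 3: 3628 + 185 = 3813
Selection 4: 3813 + 185 = 3998 → 3998 − 3822 = 176
Selection 5: 176 + 185 = 361
Selection 6: 361 + 185 = 546
Selection 7: 546 + 185 = 731
Selection 8: 731 + 185 = 916
Selection 9: 916 + 185 = 1101
Selection 10: 1101 + 185 = 1286
Selection 11: 1286 + 185 = 1471
Selection 12: 1471 + 185 = 1656
Selection 13: 1656 + 185 = 1841
Selection 14: 1841 + 185 = 2026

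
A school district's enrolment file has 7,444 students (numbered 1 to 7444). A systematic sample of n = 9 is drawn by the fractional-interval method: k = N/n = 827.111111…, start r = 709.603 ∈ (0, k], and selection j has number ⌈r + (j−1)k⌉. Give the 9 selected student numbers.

710, 1537, 2364, 3191, 4019, 4846, 5673, 6500, 7327

j=1: r + 0k = 709.603 → ⌈·⌉ = 710
j=2: r + 1k = 1536.714111… → ⌈·⌉ = 1537
j=3: r + 2k = 2363.825222… → ⌈·⌉ = 2364
j=4: r + 3k = 3190.936333… → ⌈·⌉ = 3191
j=5: r + 4k = 4018.047444… → ⌈·⌉ = 4019
j=6: r + 5k = 4845.158555… → ⌈·⌉ = 4846
j=7: r + 6k = 5672.269666… → ⌈·⌉ = 5673
j=8: r + 7k = 6499.380777… → ⌈·⌉ = 6500
j=9: r + 8k = 7326.491888… → ⌈·⌉ = 7327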